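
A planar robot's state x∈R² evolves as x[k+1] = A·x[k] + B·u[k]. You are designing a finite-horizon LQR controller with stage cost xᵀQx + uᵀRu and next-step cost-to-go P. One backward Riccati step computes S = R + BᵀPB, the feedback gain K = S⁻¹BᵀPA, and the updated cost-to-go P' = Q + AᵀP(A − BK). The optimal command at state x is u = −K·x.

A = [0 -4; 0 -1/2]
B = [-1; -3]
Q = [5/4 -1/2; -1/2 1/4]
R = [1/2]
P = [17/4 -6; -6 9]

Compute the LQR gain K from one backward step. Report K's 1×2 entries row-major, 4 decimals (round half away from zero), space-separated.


BᵀP = [13.7500 -21.0000]
S = R + BᵀPB = [1/2] + [49.2500] = [49.7500]
BᵀPA = [0.0000 -44.5000]
K = S⁻¹·BᵀPA = [0.0000 -0.8945]
A−BK = [0.0000 -4.8945; 0.0000 -3.1834]
AᵀP(A−BK) = [0.0000 0.0000; 0.0000 6.4460]
P' = Q + AᵀP(A−BK) = [1.2500 -0.5000; -0.5000 6.6960]
tr(P') = 7.9460

0.0000 -0.8945


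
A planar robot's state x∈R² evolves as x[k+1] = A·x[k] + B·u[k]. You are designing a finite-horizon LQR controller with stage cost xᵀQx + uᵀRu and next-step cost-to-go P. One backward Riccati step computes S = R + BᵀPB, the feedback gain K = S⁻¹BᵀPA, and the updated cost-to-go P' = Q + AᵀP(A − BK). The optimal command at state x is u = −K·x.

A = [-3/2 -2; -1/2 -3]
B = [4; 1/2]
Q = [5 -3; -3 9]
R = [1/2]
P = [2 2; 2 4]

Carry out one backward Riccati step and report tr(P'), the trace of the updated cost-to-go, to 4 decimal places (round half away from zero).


BᵀP = [9.0000 10.0000]
S = R + BᵀPB = [1/2] + [41.0000] = [41.5000]
BᵀPA = [-18.5000 -48.0000]
K = S⁻¹·BᵀPA = [-0.4458 -1.1566]
A−BK = [0.2831 2.6265; -0.2771 -2.4217]
AᵀP(A−BK) = [0.2530 1.6024; 1.6024 12.4819]
P' = Q + AᵀP(A−BK) = [5.2530 -1.3976; -1.3976 21.4819]
tr(P') = 26.7349

26.7349


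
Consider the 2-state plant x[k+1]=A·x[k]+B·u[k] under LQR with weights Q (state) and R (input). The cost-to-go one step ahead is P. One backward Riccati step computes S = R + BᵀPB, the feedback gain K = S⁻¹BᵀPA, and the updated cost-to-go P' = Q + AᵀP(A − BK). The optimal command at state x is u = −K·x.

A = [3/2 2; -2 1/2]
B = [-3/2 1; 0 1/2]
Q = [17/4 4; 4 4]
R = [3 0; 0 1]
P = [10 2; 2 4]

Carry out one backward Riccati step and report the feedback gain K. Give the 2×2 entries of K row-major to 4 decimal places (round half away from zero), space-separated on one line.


-1.0708 -0.5310 -0.6549 1.0885

BᵀP = [-15.0000 -3.0000; 11.0000 4.0000]
S = R + BᵀPB = [3 0; 0 1] + [22.5000 -16.5000; -16.5000 13.0000] = [25.5000 -16.5000; -16.5000 14.0000]
BᵀPA = [-16.5000 -31.5000; 8.5000 24.0000]
K = S⁻¹·BᵀPA = [-1.0708 -0.5310; -0.6549 1.0885]
A−BK = [0.5487 0.1150; -1.6726 -0.0442]
AᵀP(A−BK) = [14.3982 1.4867; 1.4867 2.1504]
P' = Q + AᵀP(A−BK) = [18.6482 5.4867; 5.4867 6.1504]
tr(P') = 24.7987


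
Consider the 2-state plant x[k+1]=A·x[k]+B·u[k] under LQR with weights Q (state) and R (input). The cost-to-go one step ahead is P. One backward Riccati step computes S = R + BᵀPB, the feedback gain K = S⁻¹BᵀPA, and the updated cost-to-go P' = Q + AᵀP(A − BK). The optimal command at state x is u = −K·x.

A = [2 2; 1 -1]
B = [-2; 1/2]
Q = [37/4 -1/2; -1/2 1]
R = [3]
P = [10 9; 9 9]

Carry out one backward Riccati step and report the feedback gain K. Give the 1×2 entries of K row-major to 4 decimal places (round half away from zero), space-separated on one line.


-1.6330 -0.6422

BᵀP = [-15.5000 -13.5000]
S = R + BᵀPB = [3] + [24.2500] = [27.2500]
BᵀPA = [-44.5000 -17.5000]
K = S⁻¹·BᵀPA = [-1.6330 -0.6422]
A−BK = [-1.2661 0.7156; 1.8165 -0.6789]
AᵀP(A−BK) = [12.3303 2.4220; 2.4220 1.7615]
P' = Q + AᵀP(A−BK) = [21.5803 1.9220; 1.9220 2.7615]
tr(P') = 24.3417


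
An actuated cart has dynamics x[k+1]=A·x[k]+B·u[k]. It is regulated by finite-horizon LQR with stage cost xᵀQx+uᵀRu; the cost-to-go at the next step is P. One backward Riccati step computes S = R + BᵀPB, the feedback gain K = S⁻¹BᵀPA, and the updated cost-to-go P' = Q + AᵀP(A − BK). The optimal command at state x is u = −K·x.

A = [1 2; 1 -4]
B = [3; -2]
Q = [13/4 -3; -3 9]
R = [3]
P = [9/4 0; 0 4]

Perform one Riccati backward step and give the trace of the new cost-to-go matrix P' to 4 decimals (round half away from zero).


BᵀP = [6.7500 -8.0000]
S = R + BᵀPB = [3] + [36.2500] = [39.2500]
BᵀPA = [-1.2500 45.5000]
K = S⁻¹·BᵀPA = [-0.0318 1.1592]
A−BK = [1.0955 -1.4777; 0.9363 -1.6815]
AᵀP(A−BK) = [6.2102 -10.0510; -10.0510 20.2548]
P' = Q + AᵀP(A−BK) = [9.4602 -13.0510; -13.0510 29.2548]
tr(P') = 38.7150

38.7150


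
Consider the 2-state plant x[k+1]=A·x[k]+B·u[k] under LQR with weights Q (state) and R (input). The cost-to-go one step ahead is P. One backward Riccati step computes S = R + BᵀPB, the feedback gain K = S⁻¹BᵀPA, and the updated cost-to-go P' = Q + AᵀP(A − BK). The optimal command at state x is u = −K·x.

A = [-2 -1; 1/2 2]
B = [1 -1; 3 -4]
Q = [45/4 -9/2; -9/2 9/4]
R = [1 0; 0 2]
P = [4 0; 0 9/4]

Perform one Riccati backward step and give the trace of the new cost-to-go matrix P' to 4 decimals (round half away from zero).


36.0515

BᵀP = [4.0000 6.7500; -4.0000 -9.0000]
S = R + BᵀPB = [1 0; 0 2] + [24.2500 -31.0000; -31.0000 40.0000] = [25.2500 -31.0000; -31.0000 42.0000]
BᵀPA = [-4.6250 9.5000; 3.5000 -14.0000]
K = S⁻¹·BᵀPA = [-0.8618 -0.3518; -0.5528 -0.5930]
A−BK = [-1.6910 -1.2412; 0.8744 0.6834]
AᵀP(A−BK) = [14.5113 10.6985; 10.6985 8.0402]
P' = Q + AᵀP(A−BK) = [25.7613 6.1985; 6.1985 10.2902]
tr(P') = 36.0515


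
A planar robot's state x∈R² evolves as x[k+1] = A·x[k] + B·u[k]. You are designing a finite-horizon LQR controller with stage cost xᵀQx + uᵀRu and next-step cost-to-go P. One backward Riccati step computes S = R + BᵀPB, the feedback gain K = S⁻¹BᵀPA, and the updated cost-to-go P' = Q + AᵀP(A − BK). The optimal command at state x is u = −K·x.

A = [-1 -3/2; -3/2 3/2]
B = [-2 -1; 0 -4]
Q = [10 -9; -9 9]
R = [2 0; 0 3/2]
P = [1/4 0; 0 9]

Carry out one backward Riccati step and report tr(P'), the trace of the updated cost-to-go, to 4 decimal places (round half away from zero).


20.0662

BᵀP = [-0.5000 0.0000; -0.2500 -36.0000]
S = R + BᵀPB = [2 0; 0 3/2] + [1.0000 0.5000; 0.5000 144.2500] = [3.0000 0.5000; 0.5000 145.7500]
BᵀPA = [0.5000 0.7500; 54.2500 -53.6250]
K = S⁻¹·BᵀPA = [0.1047 0.3115; 0.3719 -0.3690]
A−BK = [-0.4188 -1.2460; -0.0126 0.0240]
AᵀP(A−BK) = [0.2746 -0.0129; -0.0129 0.7916]
P' = Q + AᵀP(A−BK) = [10.2746 -9.0129; -9.0129 9.7916]
tr(P') = 20.0662


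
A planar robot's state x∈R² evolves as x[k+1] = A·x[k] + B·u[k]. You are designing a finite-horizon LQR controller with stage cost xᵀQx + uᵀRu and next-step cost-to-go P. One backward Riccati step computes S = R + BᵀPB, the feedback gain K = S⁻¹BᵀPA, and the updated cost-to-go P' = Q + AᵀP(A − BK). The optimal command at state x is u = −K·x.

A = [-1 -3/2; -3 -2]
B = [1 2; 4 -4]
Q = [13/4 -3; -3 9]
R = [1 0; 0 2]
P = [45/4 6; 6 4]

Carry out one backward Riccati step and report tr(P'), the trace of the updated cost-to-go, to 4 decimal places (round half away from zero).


13.8083

BᵀP = [35.2500 22.0000; -1.5000 -4.0000]
S = R + BᵀPB = [1 0; 0 2] + [123.2500 -17.5000; -17.5000 13.0000] = [124.2500 -17.5000; -17.5000 15.0000]
BᵀPA = [-101.2500 -96.8750; 13.5000 10.2500]
K = S⁻¹·BᵀPA = [-0.8234 -0.8178; -0.0607 -0.2708]
A−BK = [-0.0552 -0.1406; 0.0510 0.1881]
AᵀP(A−BK) = [0.6963 0.7266; 0.7266 0.8620]
P' = Q + AᵀP(A−BK) = [3.9463 -2.2734; -2.2734 9.8620]
tr(P') = 13.8083


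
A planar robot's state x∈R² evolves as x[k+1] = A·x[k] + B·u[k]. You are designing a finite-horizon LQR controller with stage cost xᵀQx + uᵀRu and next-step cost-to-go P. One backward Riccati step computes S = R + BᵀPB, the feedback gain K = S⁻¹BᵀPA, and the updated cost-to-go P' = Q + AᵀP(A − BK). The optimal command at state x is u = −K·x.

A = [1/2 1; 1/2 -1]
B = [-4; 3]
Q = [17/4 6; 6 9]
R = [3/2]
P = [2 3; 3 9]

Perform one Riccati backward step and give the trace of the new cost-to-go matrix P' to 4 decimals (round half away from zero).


16.3824

BᵀP = [1.0000 15.0000]
S = R + BᵀPB = [3/2] + [41.0000] = [42.5000]
BᵀPA = [8.0000 -14.0000]
K = S⁻¹·BᵀPA = [0.1882 -0.3294]
A−BK = [1.2529 -0.3176; -0.0647 -0.0118]
AᵀP(A−BK) = [2.7441 -0.8647; -0.8647 0.3882]
P' = Q + AᵀP(A−BK) = [6.9941 5.1353; 5.1353 9.3882]
tr(P') = 16.3824


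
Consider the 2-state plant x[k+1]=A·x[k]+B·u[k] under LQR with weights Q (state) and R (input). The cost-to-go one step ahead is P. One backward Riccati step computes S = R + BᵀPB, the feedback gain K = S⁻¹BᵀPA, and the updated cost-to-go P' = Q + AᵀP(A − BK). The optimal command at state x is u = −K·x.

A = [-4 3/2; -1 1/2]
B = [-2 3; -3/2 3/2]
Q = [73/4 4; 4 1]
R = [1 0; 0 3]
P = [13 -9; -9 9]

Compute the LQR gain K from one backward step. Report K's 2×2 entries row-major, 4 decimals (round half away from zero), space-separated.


BᵀP = [-12.5000 4.5000; 25.5000 -13.5000]
S = R + BᵀPB = [1 0; 0 3] + [18.2500 -30.7500; -30.7500 56.2500] = [19.2500 -30.7500; -30.7500 59.2500]
BᵀPA = [45.5000 -16.5000; -88.5000 31.5000]
K = S⁻¹·BᵀPA = [-0.1308 -0.0462; -1.5615 0.5077]
A−BK = [0.4231 -0.1154; 1.1462 -0.3308]
AᵀP(A−BK) = [12.7538 -3.9692; -3.9692 1.2462]
P' = Q + AᵀP(A−BK) = [31.0038 0.0308; 0.0308 2.2462]
tr(P') = 33.2500

-0.1308 -0.0462 -1.5615 0.5077


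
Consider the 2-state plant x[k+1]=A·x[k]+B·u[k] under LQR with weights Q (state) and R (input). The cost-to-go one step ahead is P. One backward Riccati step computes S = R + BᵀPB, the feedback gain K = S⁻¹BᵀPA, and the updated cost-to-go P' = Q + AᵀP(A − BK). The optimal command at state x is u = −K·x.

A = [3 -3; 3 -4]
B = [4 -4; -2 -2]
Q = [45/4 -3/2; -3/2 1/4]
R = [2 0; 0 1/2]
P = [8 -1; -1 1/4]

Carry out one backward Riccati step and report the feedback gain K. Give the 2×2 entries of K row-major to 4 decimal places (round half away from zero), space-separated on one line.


-0.0932 0.2124 -0.8047 0.9073

BᵀP = [34.0000 -4.5000; -30.0000 3.5000]
S = R + BᵀPB = [2 0; 0 1/2] + [145.0000 -127.0000; -127.0000 113.0000] = [147.0000 -127.0000; -127.0000 113.5000]
BᵀPA = [88.5000 -84.0000; -79.5000 76.0000]
K = S⁻¹·BᵀPA = [-0.0932 0.2124; -0.8047 0.9073]
A−BK = [0.1539 -0.2205; 1.2043 -1.7606]
AᵀP(A−BK) = [0.5225 -0.6697; -0.6697 0.8893]
P' = Q + AᵀP(A−BK) = [11.7725 -2.1697; -2.1697 1.1393]
tr(P') = 12.9118


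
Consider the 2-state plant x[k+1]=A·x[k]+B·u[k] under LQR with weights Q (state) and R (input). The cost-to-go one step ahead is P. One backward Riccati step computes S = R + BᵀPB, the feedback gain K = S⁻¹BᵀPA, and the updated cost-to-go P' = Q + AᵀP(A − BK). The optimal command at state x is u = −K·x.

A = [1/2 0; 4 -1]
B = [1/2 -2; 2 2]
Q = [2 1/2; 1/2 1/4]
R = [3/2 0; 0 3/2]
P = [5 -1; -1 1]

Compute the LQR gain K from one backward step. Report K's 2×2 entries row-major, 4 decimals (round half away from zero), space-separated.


1.2208 -0.2724 0.2256 -0.1031

BᵀP = [0.5000 1.5000; -12.0000 4.0000]
S = R + BᵀPB = [3/2 0; 0 3/2] + [3.2500 2.0000; 2.0000 32.0000] = [4.7500 2.0000; 2.0000 33.5000]
BᵀPA = [6.2500 -1.5000; 10.0000 -4.0000]
K = S⁻¹·BᵀPA = [1.2208 -0.2724; 0.2256 -0.1031]
A−BK = [0.3409 -0.0701; 1.1072 -0.2490]
AᵀP(A−BK) = [3.3638 -0.7663; -0.7663 0.1789]
P' = Q + AᵀP(A−BK) = [5.3638 -0.2663; -0.2663 0.4289]
tr(P') = 5.7927


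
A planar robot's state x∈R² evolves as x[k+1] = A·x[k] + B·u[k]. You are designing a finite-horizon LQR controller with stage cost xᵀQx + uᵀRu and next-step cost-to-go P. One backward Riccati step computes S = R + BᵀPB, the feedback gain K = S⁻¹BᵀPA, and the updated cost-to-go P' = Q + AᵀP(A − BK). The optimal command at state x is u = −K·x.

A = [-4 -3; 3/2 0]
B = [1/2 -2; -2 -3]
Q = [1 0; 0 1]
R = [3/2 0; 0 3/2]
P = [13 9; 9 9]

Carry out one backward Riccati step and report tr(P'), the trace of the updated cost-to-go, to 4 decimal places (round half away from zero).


BᵀP = [-11.5000 -13.5000; -53.0000 -45.0000]
S = R + BᵀPB = [3/2 0; 0 3/2] + [21.2500 63.5000; 63.5000 241.0000] = [22.7500 63.5000; 63.5000 242.5000]
BᵀPA = [25.7500 34.5000; 144.5000 159.0000]
K = S⁻¹·BᵀPA = [-1.9745 -1.1654; 1.1129 0.9608]
A−BK = [-0.7869 -0.4956; 0.8897 0.5517]
AᵀP(A−BK) = [10.2780 6.6676; 6.6676 4.4329]
P' = Q + AᵀP(A−BK) = [11.2780 6.6676; 6.6676 5.4329]
tr(P') = 16.7109

16.7109


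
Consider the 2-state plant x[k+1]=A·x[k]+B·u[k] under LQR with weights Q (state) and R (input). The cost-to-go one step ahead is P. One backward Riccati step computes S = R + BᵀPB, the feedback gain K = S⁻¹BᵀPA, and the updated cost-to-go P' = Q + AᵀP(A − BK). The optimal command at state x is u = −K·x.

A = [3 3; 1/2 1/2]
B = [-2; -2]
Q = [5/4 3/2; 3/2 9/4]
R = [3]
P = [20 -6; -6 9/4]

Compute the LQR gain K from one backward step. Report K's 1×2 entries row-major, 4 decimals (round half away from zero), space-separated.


-1.8239 -1.8239

BᵀP = [-28.0000 7.5000]
S = R + BᵀPB = [3] + [41.0000] = [44.0000]
BᵀPA = [-80.2500 -80.2500]
K = S⁻¹·BᵀPA = [-1.8239 -1.8239]
A−BK = [-0.6477 -0.6477; -3.1477 -3.1477]
AᵀP(A−BK) = [16.1974 16.1974; 16.1974 16.1974]
P' = Q + AᵀP(A−BK) = [17.4474 17.6974; 17.6974 18.4474]
tr(P') = 35.8949


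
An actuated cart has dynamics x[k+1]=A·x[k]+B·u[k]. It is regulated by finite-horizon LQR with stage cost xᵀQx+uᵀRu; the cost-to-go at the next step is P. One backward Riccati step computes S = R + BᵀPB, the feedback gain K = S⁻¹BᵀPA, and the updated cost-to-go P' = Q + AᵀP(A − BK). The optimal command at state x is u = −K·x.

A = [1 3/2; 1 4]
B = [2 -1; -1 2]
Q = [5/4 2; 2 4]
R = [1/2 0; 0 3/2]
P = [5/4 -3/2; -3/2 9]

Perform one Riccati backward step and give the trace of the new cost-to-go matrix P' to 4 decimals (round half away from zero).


BᵀP = [4.0000 -12.0000; -4.2500 19.5000]
S = R + BᵀPB = [1/2 0; 0 3/2] + [20.0000 -28.0000; -28.0000 43.2500] = [20.5000 -28.0000; -28.0000 44.7500]
BᵀPA = [-8.0000 -42.0000; 15.2500 71.6250]
K = S⁻¹·BᵀPA = [0.5173 0.9447; 0.6645 2.1917]
A−BK = [0.6298 1.8022; 0.1884 0.5614]
AᵀP(A−BK) = [1.2554 3.7598; 3.7598 11.5125]
P' = Q + AᵀP(A−BK) = [2.5054 5.7598; 5.7598 15.5125]
tr(P') = 18.0179

18.0179


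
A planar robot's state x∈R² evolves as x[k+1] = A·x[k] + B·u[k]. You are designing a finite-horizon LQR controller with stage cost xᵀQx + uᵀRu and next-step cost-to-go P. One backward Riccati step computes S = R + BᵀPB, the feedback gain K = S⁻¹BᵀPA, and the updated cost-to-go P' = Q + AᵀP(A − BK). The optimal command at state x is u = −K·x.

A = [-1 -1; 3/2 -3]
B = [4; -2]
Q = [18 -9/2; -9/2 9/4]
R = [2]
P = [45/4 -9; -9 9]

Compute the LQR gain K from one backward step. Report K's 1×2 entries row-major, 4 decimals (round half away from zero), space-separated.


-0.3978 0.2735

BᵀP = [63.0000 -54.0000]
S = R + BᵀPB = [2] + [360.0000] = [362.0000]
BᵀPA = [-144.0000 99.0000]
K = S⁻¹·BᵀPA = [-0.3978 0.2735]
A−BK = [0.5912 -2.0939; 0.7044 -2.4530]
AᵀP(A−BK) = [1.2182 -3.3688; -3.3688 11.1754]
P' = Q + AᵀP(A−BK) = [19.2182 -7.8688; -7.8688 13.4254]
tr(P') = 32.6436


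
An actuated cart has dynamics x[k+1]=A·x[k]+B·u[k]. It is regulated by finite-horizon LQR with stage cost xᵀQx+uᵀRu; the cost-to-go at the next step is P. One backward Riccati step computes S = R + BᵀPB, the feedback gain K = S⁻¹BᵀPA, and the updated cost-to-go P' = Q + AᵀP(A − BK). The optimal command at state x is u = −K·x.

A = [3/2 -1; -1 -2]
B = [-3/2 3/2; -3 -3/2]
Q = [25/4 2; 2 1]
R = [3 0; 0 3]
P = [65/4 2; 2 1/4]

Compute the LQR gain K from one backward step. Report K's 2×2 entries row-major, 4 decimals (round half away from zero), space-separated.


-0.4716 0.4332 0.3407 -0.2995

BᵀP = [-30.3750 -3.7500; 21.3750 2.6250]
S = R + BᵀPB = [3 0; 0 3] + [56.8125 -39.9375; -39.9375 28.1250] = [59.8125 -39.9375; -39.9375 31.1250]
BᵀPA = [-41.8125 37.8750; 29.4375 -26.6250]
K = S⁻¹·BᵀPA = [-0.4716 0.4332; 0.3407 -0.2995]
A−BK = [0.2816 0.0991; -1.9038 -1.1496]
AᵀP(A−BK) = [1.0657 -0.9432; -0.9432 0.8664]
P' = Q + AᵀP(A−BK) = [7.3157 1.0568; 1.0568 1.8664]
tr(P') = 9.1821


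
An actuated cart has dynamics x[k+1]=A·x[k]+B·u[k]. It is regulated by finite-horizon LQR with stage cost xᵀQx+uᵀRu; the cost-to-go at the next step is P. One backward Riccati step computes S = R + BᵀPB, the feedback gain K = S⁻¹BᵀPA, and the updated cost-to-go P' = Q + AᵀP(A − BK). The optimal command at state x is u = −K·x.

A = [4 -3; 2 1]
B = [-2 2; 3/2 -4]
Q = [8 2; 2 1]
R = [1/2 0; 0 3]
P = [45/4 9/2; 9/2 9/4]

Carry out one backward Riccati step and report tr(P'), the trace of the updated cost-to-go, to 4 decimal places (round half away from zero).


25.7809

BᵀP = [-15.7500 -5.6250; 4.5000 0.0000]
S = R + BᵀPB = [1/2 0; 0 3] + [23.0625 -9.0000; -9.0000 9.0000] = [23.5625 -9.0000; -9.0000 12.0000]
BᵀPA = [-74.2500 41.6250; 18.0000 -13.5000]
K = S⁻¹·BᵀPA = [-3.6134 1.8736; -1.2100 0.2802]
A−BK = [-0.8067 0.1868; 2.5799 -0.6896]
AᵀP(A−BK) = [14.4870 -5.4284; -5.4284 2.2939]
P' = Q + AᵀP(A−BK) = [22.4870 -3.4284; -3.4284 3.2939]
tr(P') = 25.7809


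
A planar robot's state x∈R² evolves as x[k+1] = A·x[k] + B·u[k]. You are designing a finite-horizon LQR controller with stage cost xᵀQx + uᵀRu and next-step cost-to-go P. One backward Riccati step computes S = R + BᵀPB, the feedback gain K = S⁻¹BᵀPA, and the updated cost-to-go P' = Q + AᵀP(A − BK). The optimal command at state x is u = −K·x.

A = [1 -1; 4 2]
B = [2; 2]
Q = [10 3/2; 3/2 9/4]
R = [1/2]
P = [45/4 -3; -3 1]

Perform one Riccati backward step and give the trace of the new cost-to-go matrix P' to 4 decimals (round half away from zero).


BᵀP = [16.5000 -4.0000]
S = R + BᵀPB = [1/2] + [25.0000] = [25.5000]
BᵀPA = [0.5000 -24.5000]
K = S⁻¹·BᵀPA = [0.0196 -0.9608]
A−BK = [0.9608 0.9216; 3.9608 3.9216]
AᵀP(A−BK) = [3.2402 3.2304; 3.2304 3.7108]
P' = Q + AᵀP(A−BK) = [13.2402 4.7304; 4.7304 5.9608]
tr(P') = 19.2010

19.2010


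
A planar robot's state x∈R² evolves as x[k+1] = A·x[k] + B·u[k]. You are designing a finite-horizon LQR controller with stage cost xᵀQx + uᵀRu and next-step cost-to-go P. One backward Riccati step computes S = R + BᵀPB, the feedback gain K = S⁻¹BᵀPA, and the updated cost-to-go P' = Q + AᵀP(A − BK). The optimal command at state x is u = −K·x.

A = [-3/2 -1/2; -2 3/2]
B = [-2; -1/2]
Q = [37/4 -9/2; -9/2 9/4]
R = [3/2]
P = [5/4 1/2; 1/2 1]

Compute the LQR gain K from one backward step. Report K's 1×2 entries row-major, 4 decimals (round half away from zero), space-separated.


BᵀP = [-2.7500 -1.5000]
S = R + BᵀPB = [3/2] + [6.2500] = [7.7500]
BᵀPA = [7.1250 -0.8750]
K = S⁻¹·BᵀPA = [0.9194 -0.1129]
A−BK = [0.3387 -0.7258; -1.5403 1.4435]
AᵀP(A−BK) = [3.2621 -1.8831; -1.8831 1.7137]
P' = Q + AᵀP(A−BK) = [12.5121 -6.3831; -6.3831 3.9637]
tr(P') = 16.4758

0.9194 -0.1129


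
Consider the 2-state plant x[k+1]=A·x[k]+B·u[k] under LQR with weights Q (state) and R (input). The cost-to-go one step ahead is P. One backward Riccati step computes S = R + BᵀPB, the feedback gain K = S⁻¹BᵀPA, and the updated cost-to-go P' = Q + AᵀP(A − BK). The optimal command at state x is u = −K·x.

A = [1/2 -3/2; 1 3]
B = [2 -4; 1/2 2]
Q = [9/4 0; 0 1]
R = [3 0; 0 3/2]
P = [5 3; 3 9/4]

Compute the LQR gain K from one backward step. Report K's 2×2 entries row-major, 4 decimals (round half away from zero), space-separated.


0.3496 0.5142 -0.0800 0.3488

BᵀP = [11.5000 7.1250; -14.0000 -7.5000]
S = R + BᵀPB = [3 0; 0 3/2] + [26.5625 -31.7500; -31.7500 41.0000] = [29.5625 -31.7500; -31.7500 42.5000]
BᵀPA = [12.8750 4.1250; -14.5000 -1.5000]
K = S⁻¹·BᵀPA = [0.3496 0.5142; -0.0800 0.3488]
A−BK = [-0.5193 -1.1331; 0.9853 2.0453]
AᵀP(A−BK) = [0.8389 1.4380; 1.4380 2.9023]
P' = Q + AᵀP(A−BK) = [3.0889 1.4380; 1.4380 3.9023]
tr(P') = 6.9912


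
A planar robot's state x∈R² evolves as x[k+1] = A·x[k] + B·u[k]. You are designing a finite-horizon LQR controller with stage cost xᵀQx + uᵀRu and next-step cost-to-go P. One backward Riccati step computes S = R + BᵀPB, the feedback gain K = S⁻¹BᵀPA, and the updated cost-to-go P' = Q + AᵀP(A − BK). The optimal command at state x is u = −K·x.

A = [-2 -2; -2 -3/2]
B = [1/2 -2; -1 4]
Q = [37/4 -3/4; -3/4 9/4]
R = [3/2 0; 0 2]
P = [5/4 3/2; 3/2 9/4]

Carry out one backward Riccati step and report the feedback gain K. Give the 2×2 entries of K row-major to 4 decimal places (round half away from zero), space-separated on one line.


0.3102 0.2612 -0.9306 -0.7837

BᵀP = [-0.8750 -1.5000; 3.5000 6.0000]
S = R + BᵀPB = [3/2 0; 0 2] + [1.0625 -4.2500; -4.2500 17.0000] = [2.5625 -4.2500; -4.2500 19.0000]
BᵀPA = [4.7500 4.0000; -19.0000 -16.0000]
K = S⁻¹·BᵀPA = [0.3102 0.2612; -0.9306 -0.7837]
A−BK = [-4.0163 -3.6980; 2.0327 1.8959]
AᵀP(A−BK) = [6.8449 6.1194; 6.1194 5.4788]
P' = Q + AᵀP(A−BK) = [16.0949 5.3694; 5.3694 7.7288]
tr(P') = 23.8237


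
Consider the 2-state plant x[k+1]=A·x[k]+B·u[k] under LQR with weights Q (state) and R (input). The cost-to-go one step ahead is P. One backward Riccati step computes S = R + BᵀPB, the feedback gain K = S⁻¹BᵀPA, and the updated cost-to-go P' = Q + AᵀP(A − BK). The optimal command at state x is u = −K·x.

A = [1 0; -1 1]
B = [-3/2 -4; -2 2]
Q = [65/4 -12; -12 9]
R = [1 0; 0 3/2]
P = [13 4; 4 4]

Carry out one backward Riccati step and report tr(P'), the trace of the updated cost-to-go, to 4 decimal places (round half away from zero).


25.5794

BᵀP = [-27.5000 -14.0000; -44.0000 -8.0000]
S = R + BᵀPB = [1 0; 0 3/2] + [69.2500 82.0000; 82.0000 160.0000] = [70.2500 82.0000; 82.0000 161.5000]
BᵀPA = [-13.5000 -14.0000; -36.0000 -8.0000]
K = S⁻¹·BᵀPA = [0.1670 -0.3473; -0.3077 0.1268]
A−BK = [0.0197 -0.0137; -0.0506 0.0518]
AᵀP(A−BK) = [0.1772 -0.1237; -0.1237 0.1522]
P' = Q + AᵀP(A−BK) = [16.4272 -12.1237; -12.1237 9.1522]
tr(P') = 25.5794


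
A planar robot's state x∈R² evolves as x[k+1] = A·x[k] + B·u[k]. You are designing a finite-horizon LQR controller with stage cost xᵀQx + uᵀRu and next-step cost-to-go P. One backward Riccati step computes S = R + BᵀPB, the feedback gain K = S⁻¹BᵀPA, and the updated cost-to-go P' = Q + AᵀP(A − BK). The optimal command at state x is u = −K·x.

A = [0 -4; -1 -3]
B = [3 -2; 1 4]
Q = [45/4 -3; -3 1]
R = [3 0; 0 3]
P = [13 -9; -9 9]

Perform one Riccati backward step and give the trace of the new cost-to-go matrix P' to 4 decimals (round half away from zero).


19.1304

BᵀP = [30.0000 -18.0000; -62.0000 54.0000]
S = R + BᵀPB = [3 0; 0 3] + [72.0000 -132.0000; -132.0000 340.0000] = [75.0000 -132.0000; -132.0000 343.0000]
BᵀPA = [18.0000 -66.0000; -54.0000 86.0000]
K = S⁻¹·BᵀPA = [-0.1149 -1.3596; -0.2017 -0.2725]
A−BK = [-0.0585 -0.4662; -0.0784 -0.5504]
AᵀP(A−BK) = [0.1789 0.7579; 0.7579 6.7015]
P' = Q + AᵀP(A−BK) = [11.4289 -2.2421; -2.2421 7.7015]
tr(P') = 19.1304


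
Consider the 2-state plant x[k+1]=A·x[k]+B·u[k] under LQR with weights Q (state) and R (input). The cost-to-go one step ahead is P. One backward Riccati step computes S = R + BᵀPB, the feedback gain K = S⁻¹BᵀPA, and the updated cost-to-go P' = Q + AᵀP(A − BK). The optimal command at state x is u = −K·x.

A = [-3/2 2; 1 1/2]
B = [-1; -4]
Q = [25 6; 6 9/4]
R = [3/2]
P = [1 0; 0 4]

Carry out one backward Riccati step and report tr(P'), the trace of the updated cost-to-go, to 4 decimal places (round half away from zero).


33.8346

BᵀP = [-1.0000 -16.0000]
S = R + BᵀPB = [3/2] + [65.0000] = [66.5000]
BᵀPA = [-14.5000 -10.0000]
K = S⁻¹·BᵀPA = [-0.2180 -0.1504]
A−BK = [-1.7180 1.8496; 0.1278 -0.1015]
AᵀP(A−BK) = [3.0883 -3.1805; -3.1805 3.4962]
P' = Q + AᵀP(A−BK) = [28.0883 2.8195; 2.8195 5.7462]
tr(P') = 33.8346


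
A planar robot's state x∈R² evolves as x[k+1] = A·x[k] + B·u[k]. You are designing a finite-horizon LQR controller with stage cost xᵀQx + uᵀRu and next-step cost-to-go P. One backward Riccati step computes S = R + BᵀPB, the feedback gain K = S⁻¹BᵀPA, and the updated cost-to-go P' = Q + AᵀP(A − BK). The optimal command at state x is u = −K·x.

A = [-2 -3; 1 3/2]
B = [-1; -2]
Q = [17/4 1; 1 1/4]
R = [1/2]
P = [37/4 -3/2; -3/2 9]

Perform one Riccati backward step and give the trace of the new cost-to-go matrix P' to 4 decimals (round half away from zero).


BᵀP = [-6.2500 -16.5000]
S = R + BᵀPB = [1/2] + [39.2500] = [39.7500]
BᵀPA = [-4.0000 -6.0000]
K = S⁻¹·BᵀPA = [-0.1006 -0.1509]
A−BK = [-2.1006 -3.1509; 0.7987 1.1981]
AᵀP(A−BK) = [51.5975 77.3962; 77.3962 116.0943]
P' = Q + AᵀP(A−BK) = [55.8475 78.3962; 78.3962 116.3443]
tr(P') = 172.1918

172.1918


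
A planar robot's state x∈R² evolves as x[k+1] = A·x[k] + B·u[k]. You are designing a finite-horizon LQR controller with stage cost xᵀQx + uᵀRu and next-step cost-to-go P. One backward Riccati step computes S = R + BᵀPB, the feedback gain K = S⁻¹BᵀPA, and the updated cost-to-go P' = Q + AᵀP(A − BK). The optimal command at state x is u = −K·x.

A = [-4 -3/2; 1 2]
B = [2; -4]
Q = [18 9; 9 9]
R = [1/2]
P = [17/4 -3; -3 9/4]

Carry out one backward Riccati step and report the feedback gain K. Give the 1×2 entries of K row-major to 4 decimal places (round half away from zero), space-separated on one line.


BᵀP = [20.5000 -15.0000]
S = R + BᵀPB = [1/2] + [101.0000] = [101.5000]
BᵀPA = [-97.0000 -60.7500]
K = S⁻¹·BᵀPA = [-0.9557 -0.5985]
A−BK = [-2.0887 -0.3030; -2.8227 -0.3941]
AᵀP(A−BK) = [1.5505 0.4433; 0.4433 0.2023]
P' = Q + AᵀP(A−BK) = [19.5505 9.4433; 9.4433 9.2023]
tr(P') = 28.7528

-0.9557 -0.5985


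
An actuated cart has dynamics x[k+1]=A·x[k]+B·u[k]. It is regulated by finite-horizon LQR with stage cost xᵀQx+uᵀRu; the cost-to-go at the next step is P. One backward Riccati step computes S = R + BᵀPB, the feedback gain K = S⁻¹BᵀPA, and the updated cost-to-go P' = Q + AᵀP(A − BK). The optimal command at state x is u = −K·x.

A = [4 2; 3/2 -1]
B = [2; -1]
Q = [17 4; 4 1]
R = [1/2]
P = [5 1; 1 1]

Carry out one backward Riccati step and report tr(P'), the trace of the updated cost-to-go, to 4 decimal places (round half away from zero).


BᵀP = [9.0000 1.0000]
S = R + BᵀPB = [1/2] + [17.0000] = [17.5000]
BᵀPA = [37.5000 17.0000]
K = S⁻¹·BᵀPA = [2.1429 0.9714]
A−BK = [-0.2857 0.0571; 3.6429 -0.0286]
AᵀP(A−BK) = [13.8929 1.0714; 1.0714 0.4857]
P' = Q + AᵀP(A−BK) = [30.8929 5.0714; 5.0714 1.4857]
tr(P') = 32.3786

32.3786


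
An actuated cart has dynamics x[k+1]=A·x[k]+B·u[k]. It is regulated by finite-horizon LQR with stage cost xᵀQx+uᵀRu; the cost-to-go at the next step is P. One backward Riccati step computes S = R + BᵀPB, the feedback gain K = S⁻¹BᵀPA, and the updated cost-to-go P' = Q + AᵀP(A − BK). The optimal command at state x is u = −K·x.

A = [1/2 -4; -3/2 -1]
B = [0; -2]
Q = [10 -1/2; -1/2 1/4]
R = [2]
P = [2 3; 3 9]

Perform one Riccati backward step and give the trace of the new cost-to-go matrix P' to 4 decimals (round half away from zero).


29.9211

BᵀP = [-6.0000 -18.0000]
S = R + BᵀPB = [2] + [36.0000] = [38.0000]
BᵀPA = [24.0000 42.0000]
K = S⁻¹·BᵀPA = [0.6316 1.1053]
A−BK = [0.5000 -4.0000; -0.2368 1.2105]
AᵀP(A−BK) = [1.0921 -0.5263; -0.5263 18.5789]
P' = Q + AᵀP(A−BK) = [11.0921 -1.0263; -1.0263 18.8289]
tr(P') = 29.9211


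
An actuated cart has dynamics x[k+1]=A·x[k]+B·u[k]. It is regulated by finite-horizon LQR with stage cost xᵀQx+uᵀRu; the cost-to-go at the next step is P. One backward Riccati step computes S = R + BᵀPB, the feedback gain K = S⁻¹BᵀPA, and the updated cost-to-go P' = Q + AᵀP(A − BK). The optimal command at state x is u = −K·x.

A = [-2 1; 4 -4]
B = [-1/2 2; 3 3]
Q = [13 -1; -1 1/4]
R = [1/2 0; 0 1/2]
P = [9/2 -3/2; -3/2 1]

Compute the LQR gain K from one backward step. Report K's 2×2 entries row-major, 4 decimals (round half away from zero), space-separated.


BᵀP = [-6.7500 3.7500; 4.5000 0.0000]
S = R + BᵀPB = [1/2 0; 0 1/2] + [14.6250 -2.2500; -2.2500 9.0000] = [15.1250 -2.2500; -2.2500 9.5000]
BᵀPA = [28.5000 -21.7500; -9.0000 4.5000]
K = S⁻¹·BᵀPA = [1.8070 -1.4175; -0.5194 0.1380]
A−BK = [-0.0577 0.0153; 0.1371 -0.1614]
AᵀP(A−BK) = [1.8251 -1.3598; -1.3598 1.0487]
P' = Q + AᵀP(A−BK) = [14.8251 -2.3598; -2.3598 1.2987]
tr(P') = 16.1238

1.8070 -1.4175 -0.5194 0.1380


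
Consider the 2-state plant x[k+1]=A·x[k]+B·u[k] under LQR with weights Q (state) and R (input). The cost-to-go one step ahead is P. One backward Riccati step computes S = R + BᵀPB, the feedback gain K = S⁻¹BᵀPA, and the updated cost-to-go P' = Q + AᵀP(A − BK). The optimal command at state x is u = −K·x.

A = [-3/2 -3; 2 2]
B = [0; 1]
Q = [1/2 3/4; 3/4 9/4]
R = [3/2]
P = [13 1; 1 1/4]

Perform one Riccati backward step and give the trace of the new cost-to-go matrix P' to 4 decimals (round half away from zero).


BᵀP = [1.0000 0.2500]
S = R + BᵀPB = [3/2] + [0.2500] = [1.7500]
BᵀPA = [-1.0000 -2.5000]
K = S⁻¹·BᵀPA = [-0.5714 -1.4286]
A−BK = [-1.5000 -3.0000; 2.5714 3.4286]
AᵀP(A−BK) = [23.6786 49.0714; 49.0714 102.4286]
P' = Q + AᵀP(A−BK) = [24.1786 49.8214; 49.8214 104.6786]
tr(P') = 128.8571

128.8571


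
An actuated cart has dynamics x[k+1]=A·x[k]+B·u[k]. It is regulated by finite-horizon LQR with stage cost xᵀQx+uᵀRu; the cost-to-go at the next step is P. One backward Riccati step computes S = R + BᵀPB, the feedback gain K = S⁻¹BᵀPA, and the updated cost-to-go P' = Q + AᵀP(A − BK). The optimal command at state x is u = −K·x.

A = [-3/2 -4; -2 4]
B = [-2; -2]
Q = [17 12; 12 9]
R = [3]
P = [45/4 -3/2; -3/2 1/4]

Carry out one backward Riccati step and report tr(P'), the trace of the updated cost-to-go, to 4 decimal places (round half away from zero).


50.1216

BᵀP = [-19.5000 2.5000]
S = R + BᵀPB = [3] + [34.0000] = [37.0000]
BᵀPA = [24.2500 88.0000]
K = S⁻¹·BᵀPA = [0.6554 2.3784]
A−BK = [-0.1892 0.7568; -0.6892 8.7568]
AᵀP(A−BK) = [1.4189 4.8243; 4.8243 22.7027]
P' = Q + AᵀP(A−BK) = [18.4189 16.8243; 16.8243 31.7027]
tr(P') = 50.1216


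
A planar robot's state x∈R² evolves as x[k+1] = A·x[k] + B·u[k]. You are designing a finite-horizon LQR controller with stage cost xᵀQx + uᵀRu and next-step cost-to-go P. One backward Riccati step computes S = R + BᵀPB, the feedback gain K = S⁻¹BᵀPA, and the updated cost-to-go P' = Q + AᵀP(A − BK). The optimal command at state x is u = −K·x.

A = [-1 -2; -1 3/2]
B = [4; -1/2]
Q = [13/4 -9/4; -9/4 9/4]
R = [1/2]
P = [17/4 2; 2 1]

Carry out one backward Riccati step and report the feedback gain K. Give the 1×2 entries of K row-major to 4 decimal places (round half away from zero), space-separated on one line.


-0.3868 -0.3416

BᵀP = [16.0000 7.5000]
S = R + BᵀPB = [1/2] + [60.2500] = [60.7500]
BᵀPA = [-23.5000 -20.7500]
K = S⁻¹·BᵀPA = [-0.3868 -0.3416]
A−BK = [0.5473 -0.6337; -1.1934 1.3292]
AᵀP(A−BK) = [0.1595 -0.0267; -0.0267 0.1626]
P' = Q + AᵀP(A−BK) = [3.4095 -2.2767; -2.2767 2.4126]
tr(P') = 5.8220


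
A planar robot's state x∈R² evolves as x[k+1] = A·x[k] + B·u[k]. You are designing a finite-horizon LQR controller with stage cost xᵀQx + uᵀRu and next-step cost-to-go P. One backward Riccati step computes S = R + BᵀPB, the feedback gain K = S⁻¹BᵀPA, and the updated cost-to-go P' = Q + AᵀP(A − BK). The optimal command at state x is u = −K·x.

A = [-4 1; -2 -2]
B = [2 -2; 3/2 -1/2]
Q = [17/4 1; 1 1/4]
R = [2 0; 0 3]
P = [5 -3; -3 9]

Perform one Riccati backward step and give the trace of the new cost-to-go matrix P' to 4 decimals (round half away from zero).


29.2583

BᵀP = [5.5000 7.5000; -8.5000 1.5000]
S = R + BᵀPB = [2 0; 0 3] + [22.2500 -14.7500; -14.7500 16.2500] = [24.2500 -14.7500; -14.7500 19.2500]
BᵀPA = [-37.0000 -9.5000; 31.0000 -11.5000]
K = S⁻¹·BᵀPA = [-1.0231 -1.4142; 0.8265 -1.6810]
A−BK = [-0.3009 0.4664; -0.0522 -0.7192]
AᵀP(A−BK) = [4.5256 -2.2146; -2.2146 20.2327]
P' = Q + AᵀP(A−BK) = [8.7756 -1.2146; -1.2146 20.4827]
tr(P') = 29.2583


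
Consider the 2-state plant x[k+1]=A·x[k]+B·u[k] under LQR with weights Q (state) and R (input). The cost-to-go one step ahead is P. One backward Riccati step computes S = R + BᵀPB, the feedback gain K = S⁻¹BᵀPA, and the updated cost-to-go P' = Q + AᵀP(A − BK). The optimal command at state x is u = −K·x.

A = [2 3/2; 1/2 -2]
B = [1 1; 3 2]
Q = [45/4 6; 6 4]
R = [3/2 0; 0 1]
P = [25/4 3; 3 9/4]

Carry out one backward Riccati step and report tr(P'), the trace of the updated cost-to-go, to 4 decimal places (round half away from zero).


22.9165

BᵀP = [15.2500 9.7500; 12.2500 7.5000]
S = R + BᵀPB = [3/2 0; 0 1] + [44.5000 34.7500; 34.7500 27.2500] = [46.0000 34.7500; 34.7500 28.2500]
BᵀPA = [35.3750 3.3750; 28.2500 3.3750]
K = S⁻¹·BᵀPA = [0.1920 -0.2386; 0.7638 0.4130]
A−BK = [1.0442 1.3256; -1.6037 -2.1101]
AᵀP(A−BK) = [3.1925 3.5241; 3.5241 4.4740]
P' = Q + AᵀP(A−BK) = [14.4425 9.5241; 9.5241 8.4740]
tr(P') = 22.9165


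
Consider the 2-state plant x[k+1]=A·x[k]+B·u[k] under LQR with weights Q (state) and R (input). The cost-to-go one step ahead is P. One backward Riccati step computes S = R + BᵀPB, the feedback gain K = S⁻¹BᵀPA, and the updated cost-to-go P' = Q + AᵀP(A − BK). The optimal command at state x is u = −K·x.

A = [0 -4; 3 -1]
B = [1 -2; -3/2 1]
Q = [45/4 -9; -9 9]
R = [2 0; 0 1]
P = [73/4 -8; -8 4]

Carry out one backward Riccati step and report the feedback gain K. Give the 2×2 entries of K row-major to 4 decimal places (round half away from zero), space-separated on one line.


BᵀP = [30.2500 -14.0000; -44.5000 20.0000]
S = R + BᵀPB = [2 0; 0 1] + [51.2500 -74.5000; -74.5000 109.0000] = [53.2500 -74.5000; -74.5000 110.0000]
BᵀPA = [-42.0000 -107.0000; 60.0000 158.0000]
K = S⁻¹·BᵀPA = [-0.4882 0.0033; 0.2148 1.4386]
A−BK = [0.9178 -1.1261; 2.0529 -2.4337]
AᵀP(A−BK) = [2.6070 -2.1774; -2.1774 5.0545]
P' = Q + AᵀP(A−BK) = [13.8570 -11.1774; -11.1774 14.0545]
tr(P') = 27.9115

-0.4882 0.0033 0.2148 1.4386


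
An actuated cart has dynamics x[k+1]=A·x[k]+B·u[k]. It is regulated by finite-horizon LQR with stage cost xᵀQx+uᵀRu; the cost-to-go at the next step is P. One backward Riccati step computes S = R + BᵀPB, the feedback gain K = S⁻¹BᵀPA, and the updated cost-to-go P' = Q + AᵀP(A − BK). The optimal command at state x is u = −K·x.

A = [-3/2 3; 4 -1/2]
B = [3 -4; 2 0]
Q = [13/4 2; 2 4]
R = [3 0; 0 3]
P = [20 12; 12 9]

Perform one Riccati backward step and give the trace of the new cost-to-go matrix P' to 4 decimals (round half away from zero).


BᵀP = [84.0000 54.0000; -80.0000 -48.0000]
S = R + BᵀPB = [3 0; 0 3] + [360.0000 -336.0000; -336.0000 320.0000] = [363.0000 -336.0000; -336.0000 323.0000]
BᵀPA = [90.0000 225.0000; -72.0000 -216.0000]
K = S⁻¹·BᵀPA = [1.1206 0.0227; 0.9428 -0.6451]
A−BK = [-1.0906 0.3515; 1.7588 -0.5455]
AᵀP(A−BK) = [12.0269 -3.4921; -3.4921 1.7972]
P' = Q + AᵀP(A−BK) = [15.2769 -1.4921; -1.4921 5.7972]
tr(P') = 21.0741

21.0741


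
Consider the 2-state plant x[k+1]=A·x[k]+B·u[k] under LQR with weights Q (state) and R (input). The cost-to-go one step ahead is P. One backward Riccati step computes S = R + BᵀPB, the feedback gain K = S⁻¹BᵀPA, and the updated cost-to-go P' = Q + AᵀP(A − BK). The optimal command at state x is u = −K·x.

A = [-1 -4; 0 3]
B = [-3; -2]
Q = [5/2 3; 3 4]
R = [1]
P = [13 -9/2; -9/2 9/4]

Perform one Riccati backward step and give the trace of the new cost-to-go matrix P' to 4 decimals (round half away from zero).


BᵀP = [-30.0000 9.0000]
S = R + BᵀPB = [1] + [72.0000] = [73.0000]
BᵀPA = [30.0000 147.0000]
K = S⁻¹·BᵀPA = [0.4110 2.0137]
A−BK = [0.2329 2.0411; 0.8219 7.0274]
AᵀP(A−BK) = [0.6712 5.0890; 5.0890 40.2363]
P' = Q + AᵀP(A−BK) = [3.1712 8.0890; 8.0890 44.2363]
tr(P') = 47.4075

47.4075


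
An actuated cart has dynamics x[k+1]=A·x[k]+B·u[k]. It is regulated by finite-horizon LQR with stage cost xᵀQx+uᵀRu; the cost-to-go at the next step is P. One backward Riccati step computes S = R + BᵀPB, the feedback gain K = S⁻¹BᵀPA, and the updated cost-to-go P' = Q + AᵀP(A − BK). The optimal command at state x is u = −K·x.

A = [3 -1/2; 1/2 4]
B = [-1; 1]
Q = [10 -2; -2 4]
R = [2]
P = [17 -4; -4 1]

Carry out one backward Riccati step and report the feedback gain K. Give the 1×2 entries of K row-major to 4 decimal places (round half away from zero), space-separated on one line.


BᵀP = [-21.0000 5.0000]
S = R + BᵀPB = [2] + [26.0000] = [28.0000]
BᵀPA = [-60.5000 30.5000]
K = S⁻¹·BᵀPA = [-2.1607 1.0893]
A−BK = [0.8393 0.5893; 2.6607 2.9107]
AᵀP(A−BK) = [10.5268 -4.5982; -4.5982 3.0268]
P' = Q + AᵀP(A−BK) = [20.5268 -6.5982; -6.5982 7.0268]
tr(P') = 27.5536

-2.1607 1.0893


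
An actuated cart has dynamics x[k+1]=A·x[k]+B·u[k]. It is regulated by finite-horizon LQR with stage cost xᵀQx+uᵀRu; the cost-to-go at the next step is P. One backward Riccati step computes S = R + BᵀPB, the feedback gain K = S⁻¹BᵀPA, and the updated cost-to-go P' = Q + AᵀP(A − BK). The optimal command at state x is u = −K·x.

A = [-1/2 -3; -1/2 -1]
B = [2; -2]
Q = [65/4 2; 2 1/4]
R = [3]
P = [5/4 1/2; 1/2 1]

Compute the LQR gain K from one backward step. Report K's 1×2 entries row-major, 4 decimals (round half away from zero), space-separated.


BᵀP = [1.5000 -1.0000]
S = R + BᵀPB = [3] + [5.0000] = [8.0000]
BᵀPA = [-0.2500 -3.5000]
K = S⁻¹·BᵀPA = [-0.0313 -0.4375]
A−BK = [-0.4375 -2.1250; -0.5625 -1.8750]
AᵀP(A−BK) = [0.8047 3.2656; 3.2656 13.7188]
P' = Q + AᵀP(A−BK) = [17.0547 5.2656; 5.2656 13.9688]
tr(P') = 31.0234

-0.0313 -0.4375


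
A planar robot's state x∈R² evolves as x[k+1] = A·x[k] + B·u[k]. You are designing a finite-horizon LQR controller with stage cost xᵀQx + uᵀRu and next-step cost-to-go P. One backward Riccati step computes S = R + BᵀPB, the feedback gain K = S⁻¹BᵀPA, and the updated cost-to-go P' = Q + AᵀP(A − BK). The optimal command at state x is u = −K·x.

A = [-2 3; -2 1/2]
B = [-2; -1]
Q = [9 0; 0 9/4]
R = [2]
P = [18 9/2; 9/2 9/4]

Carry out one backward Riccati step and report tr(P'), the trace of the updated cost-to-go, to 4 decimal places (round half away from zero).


BᵀP = [-40.5000 -11.2500]
S = R + BᵀPB = [2] + [92.2500] = [94.2500]
BᵀPA = [103.5000 -127.1250]
K = S⁻¹·BᵀPA = [1.0981 -1.3488]
A−BK = [0.1963 0.3024; -0.9019 -0.8488]
AᵀP(A−BK) = [3.3422 -2.1485; -2.1485 4.5955]
P' = Q + AᵀP(A−BK) = [12.3422 -2.1485; -2.1485 6.8455]
tr(P') = 19.1877

19.1877


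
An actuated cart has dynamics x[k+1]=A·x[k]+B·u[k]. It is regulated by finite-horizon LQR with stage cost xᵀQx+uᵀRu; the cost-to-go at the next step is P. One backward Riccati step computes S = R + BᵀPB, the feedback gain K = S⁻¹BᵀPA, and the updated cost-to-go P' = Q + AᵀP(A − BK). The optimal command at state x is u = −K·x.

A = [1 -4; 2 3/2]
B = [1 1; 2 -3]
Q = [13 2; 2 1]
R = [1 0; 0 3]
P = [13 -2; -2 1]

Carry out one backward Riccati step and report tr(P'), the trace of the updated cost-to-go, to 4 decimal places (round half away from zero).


BᵀP = [9.0000 0.0000; 19.0000 -5.0000]
S = R + BᵀPB = [1 0; 0 3] + [9.0000 9.0000; 9.0000 34.0000] = [10.0000 9.0000; 9.0000 37.0000]
BᵀPA = [9.0000 -36.0000; 9.0000 -83.5000]
K = S⁻¹·BᵀPA = [0.8720 -2.0087; 0.0311 -1.7682]
A−BK = [0.0969 -0.2232; 0.3495 0.2128]
AᵀP(A−BK) = [0.8720 -2.0087; -2.0087 14.2967]
P' = Q + AᵀP(A−BK) = [13.8720 -0.0087; -0.0087 15.2967]
tr(P') = 29.1687

29.1687


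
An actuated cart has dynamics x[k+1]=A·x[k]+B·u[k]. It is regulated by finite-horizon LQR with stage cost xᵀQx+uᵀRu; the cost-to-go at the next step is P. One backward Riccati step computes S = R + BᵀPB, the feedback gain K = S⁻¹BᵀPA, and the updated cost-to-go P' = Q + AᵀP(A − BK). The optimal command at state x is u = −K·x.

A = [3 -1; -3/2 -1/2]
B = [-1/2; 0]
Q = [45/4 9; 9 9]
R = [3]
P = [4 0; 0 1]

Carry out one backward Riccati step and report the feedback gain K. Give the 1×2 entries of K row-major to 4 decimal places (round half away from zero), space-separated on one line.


-1.5000 0.5000

BᵀP = [-2.0000 0.0000]
S = R + BᵀPB = [3] + [1.0000] = [4.0000]
BᵀPA = [-6.0000 2.0000]
K = S⁻¹·BᵀPA = [-1.5000 0.5000]
A−BK = [2.2500 -0.7500; -1.5000 -0.5000]
AᵀP(A−BK) = [29.2500 -8.2500; -8.2500 3.2500]
P' = Q + AᵀP(A−BK) = [40.5000 0.7500; 0.7500 12.2500]
tr(P') = 52.7500
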